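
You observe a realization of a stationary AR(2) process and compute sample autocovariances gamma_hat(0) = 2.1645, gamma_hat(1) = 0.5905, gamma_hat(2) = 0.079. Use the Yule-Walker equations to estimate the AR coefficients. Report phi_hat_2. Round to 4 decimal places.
\hat\phi_{2} = -0.0410

The Yule-Walker equations for an AR(p) process read, in matrix form,
  Gamma_p phi = r_p,   with   (Gamma_p)_{ij} = gamma(|i - j|),
                       (r_p)_i = gamma(i),   i,j = 1..p.
Substitute the sample gammas (Toeplitz matrix and right-hand side of size 2):
  Gamma_p = [[2.1645, 0.5905], [0.5905, 2.1645]]
  r_p     = [0.5905, 0.079]
Written out:
  2.1645 phi_1 + 0.5905 phi_2 = 0.5905
  0.5905 phi_1 + 2.1645 phi_2 = 0.079
Solve by Cramer's rule:
  det = gamma(0)^2 - gamma(1)^2 = (2.1645)^2 - (0.5905)^2 = 4.68506025 - 0.34869025 = 4.33637
  phi_hat_1 = [gamma(1) gamma(0) - gamma(1) gamma(2)] / det = [(0.5905)(2.1645) - (0.5905)(0.079)] / 4.33637 = 1.23148775 / 4.33637 = 0.284
  phi_hat_2 = [gamma(0) gamma(2) - gamma(1)^2] / det = [(2.1645)(0.079) - (0.5905)^2] / 4.33637 = -0.17769475 / 4.33637 = -0.041
So phi_hat = [0.2840, -0.0410].
Therefore phi_hat_2 = -0.0410.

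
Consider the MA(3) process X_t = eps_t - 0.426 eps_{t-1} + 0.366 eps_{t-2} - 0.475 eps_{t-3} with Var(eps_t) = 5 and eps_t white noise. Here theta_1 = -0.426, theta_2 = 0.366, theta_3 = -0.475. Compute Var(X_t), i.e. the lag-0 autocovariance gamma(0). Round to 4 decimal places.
\gamma(0) = 7.7053

For an MA(q) process X_t = eps_t + sum_i theta_i eps_{t-i} with
Var(eps_t) = sigma^2, the variance is
  gamma(0) = sigma^2 * (1 + sum_i theta_i^2).
  sum_i theta_i^2 = (-0.426)^2 + (0.366)^2 + (-0.475)^2 = 0.181476 + 0.133956 + 0.225625 = 0.541057.
  gamma(0) = 5 * (1 + 0.541057) = 5 * 1.541057 = 7.705285, which rounds to 7.7053.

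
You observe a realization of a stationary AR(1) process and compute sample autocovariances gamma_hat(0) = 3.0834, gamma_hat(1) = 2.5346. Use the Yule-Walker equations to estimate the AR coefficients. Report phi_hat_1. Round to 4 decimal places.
\hat\phi_{1} = 0.8220

The Yule-Walker equations for an AR(p) process read, in matrix form,
  Gamma_p phi = r_p,   with   (Gamma_p)_{ij} = gamma(|i - j|),
                       (r_p)_i = gamma(i),   i,j = 1..p.
Substitute the sample gammas (Toeplitz matrix and right-hand side of size 1):
  Gamma_p = [[3.0834]]
  r_p     = [2.5346]
With p = 1 this is the single equation gamma(0) phi_1 = gamma(1):
  phi_hat_1 = gamma(1) / gamma(0) = 2.5346 / 3.0834 = 0.8220.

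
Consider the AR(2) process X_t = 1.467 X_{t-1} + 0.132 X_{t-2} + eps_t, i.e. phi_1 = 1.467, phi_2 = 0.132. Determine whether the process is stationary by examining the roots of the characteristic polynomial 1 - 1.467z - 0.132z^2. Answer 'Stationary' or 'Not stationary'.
\text{Not stationary}

The AR(p) characteristic polynomial is P(z) = 1 - 1.467z - 0.132z^2.
Stationarity requires all roots to lie outside the unit circle, i.e. |z| > 1 for every root.
Set 1 + (-1.467) z + (-0.132) z^2 = 0, i.e. a z^2 + b z + c = 0 with a = -0.132, b = -1.467, c = 1.
Discriminant D = b^2 - 4ac = (-1.467)^2 - 4*(-0.132)*1 = 2.152089 - (-0.528) = 2.680089.
D >= 0, so the roots are real: z = (-b +/- sqrt(D)) / (2a) = (1.467 +/- 1.637098) / (-0.264).
  z_1 = (1.467 + 1.637098) / (-0.264) = -11.7579,   |z_1| = 11.7579.
  z_2 = (1.467 - 1.637098) / (-0.264) = 0.6443,   |z_2| = 0.6443.
Moduli of all roots: 11.7579, 0.6443.
All moduli strictly greater than 1? No.
Verdict: Not stationary.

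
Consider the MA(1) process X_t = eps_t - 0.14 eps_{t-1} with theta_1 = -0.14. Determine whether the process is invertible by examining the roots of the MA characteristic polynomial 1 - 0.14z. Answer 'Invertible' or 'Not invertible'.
\text{Invertible}

The MA(q) characteristic polynomial is P(z) = 1 - 0.14z.
Invertibility requires all roots to lie outside the unit circle, i.e. |z| > 1 for every root.
This is linear in z: 1 + (-0.14) z = 0  =>  z = -1/(-0.14) = 7.142857,  |z| = 7.142857.
Moduli of all roots: 7.1429.
All moduli strictly greater than 1? Yes.
Verdict: Invertible.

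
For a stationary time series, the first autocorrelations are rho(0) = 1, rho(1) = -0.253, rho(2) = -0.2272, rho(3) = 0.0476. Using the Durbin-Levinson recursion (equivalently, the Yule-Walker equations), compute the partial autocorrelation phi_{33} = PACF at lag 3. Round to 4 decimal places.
\phi_{33} = -0.1260

The PACF at lag k is phi_{kk}, the last component of the solution
to the Yule-Walker system G_k phi = r_k where
  (G_k)_{ij} = rho(|i - j|), (r_k)_i = rho(i), i,j = 1..k.
Equivalently, Durbin-Levinson gives phi_{kk} iteratively:
  phi_{11} = rho(1)
  phi_{kk} = [rho(k) - sum_{j=1..k-1} phi_{k-1,j} rho(k-j)]
            / [1 - sum_{j=1..k-1} phi_{k-1,j} rho(j)],
  phi_{k,j} = phi_{k-1,j} - phi_{kk} phi_{k-1,k-j},  j = 1..k-1.
Step k = 1:
  phi_11 = rho(1) = -0.253.
Step k = 2:
  phi_22 = [rho(2) - phi_11 rho(1)] / [1 - phi_11 rho(1)] = [-0.2272 - (-0.253)(-0.253)] / [1 - (-0.253)(-0.253)]
         = -0.291209 / 0.935991 = -0.311124.
  Update: phi_21 = phi_11 - phi_22 phi_11 = -0.253 - (-0.311124)(-0.253) = -0.331714.
Step k = 3:
  phi_33 = [rho(3) - phi_21 rho(2) - phi_22 rho(1)] / [1 - phi_21 rho(1) - phi_22 rho(2)]
    numerator   = 0.0476 - (-0.331714)(-0.2272) - (-0.311124)(-0.253) = -0.10647979
    denominator = 1 - (-0.331714)(-0.253) - (-0.311124)(-0.2272) = 0.84538897
  phi_33 = -0.10647979 / 0.84538897 = -0.126.
Therefore phi_{33} = -0.1260.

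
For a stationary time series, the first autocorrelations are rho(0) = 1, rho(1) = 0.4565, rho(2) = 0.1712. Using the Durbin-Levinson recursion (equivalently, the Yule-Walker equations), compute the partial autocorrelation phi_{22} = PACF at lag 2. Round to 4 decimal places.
\phi_{22} = -0.0470

The PACF at lag k is phi_{kk}, the last component of the solution
to the Yule-Walker system G_k phi = r_k where
  (G_k)_{ij} = rho(|i - j|), (r_k)_i = rho(i), i,j = 1..k.
Equivalently, Durbin-Levinson gives phi_{kk} iteratively:
  phi_{11} = rho(1)
  phi_{kk} = [rho(k) - sum_{j=1..k-1} phi_{k-1,j} rho(k-j)]
            / [1 - sum_{j=1..k-1} phi_{k-1,j} rho(j)],
  phi_{k,j} = phi_{k-1,j} - phi_{kk} phi_{k-1,k-j},  j = 1..k-1.
Step k = 1:
  phi_11 = rho(1) = 0.4565.
Step k = 2:
  phi_22 = [rho(2) - phi_11 rho(1)] / [1 - phi_11 rho(1)] = [0.1712 - (0.4565)(0.4565)] / [1 - (0.4565)(0.4565)]
         = -0.03719225 / 0.79160775 = -0.047.
Therefore phi_{22} = -0.0470.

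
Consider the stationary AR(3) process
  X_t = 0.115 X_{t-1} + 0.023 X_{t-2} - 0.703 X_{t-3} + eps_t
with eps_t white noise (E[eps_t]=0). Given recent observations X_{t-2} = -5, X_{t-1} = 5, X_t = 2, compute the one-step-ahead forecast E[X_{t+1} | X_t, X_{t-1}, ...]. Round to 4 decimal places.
E[X_{t+1} \mid \mathcal F_t] = 3.8600

For an AR(p) model X_t = c + sum_i phi_i X_{t-i} + eps_t, the
one-step-ahead conditional mean is
  E[X_{t+1} | X_t, ...] = c + sum_i phi_i X_{t+1-i}.
Substitute known values:
  E[X_{t+1} | ...] = (0.115) * (2) + (0.023) * (5) + (-0.703) * (-5)
                   = 3.8600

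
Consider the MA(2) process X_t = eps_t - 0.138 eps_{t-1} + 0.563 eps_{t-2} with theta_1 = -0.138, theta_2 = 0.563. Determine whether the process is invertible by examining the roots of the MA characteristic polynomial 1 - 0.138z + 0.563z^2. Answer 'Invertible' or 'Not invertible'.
\text{Invertible}

The MA(q) characteristic polynomial is P(z) = 1 - 0.138z + 0.563z^2.
Invertibility requires all roots to lie outside the unit circle, i.e. |z| > 1 for every root.
Set 1 + (-0.138) z + (0.563) z^2 = 0, i.e. a z^2 + b z + c = 0 with a = 0.563, b = -0.138, c = 1.
Discriminant D = b^2 - 4ac = (-0.138)^2 - 4*(0.563)*1 = 0.019044 - (2.252) = -2.232956.
D < 0, so the roots are the complex-conjugate pair z = (-b +/- i sqrt(-D)) / (2a) = 0.1226 +/- 1.3271i.
For a conjugate pair |z|^2 = z * conj(z) = (product of roots) = c/a = 1/(0.563) = 1.776199, so |z| = sqrt(1.776199) = 1.3327 for both roots.
Moduli of all roots: 1.3327, 1.3327.
All moduli strictly greater than 1? Yes.
Verdict: Invertible.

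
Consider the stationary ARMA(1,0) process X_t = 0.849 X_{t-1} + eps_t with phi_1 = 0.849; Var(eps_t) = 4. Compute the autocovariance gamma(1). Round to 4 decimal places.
\gamma(1) = 12.1634

Multiply the model equation by X_{t-k} and take expectations. With theta_0 = psi_0 = 1 and psi_j the MA(infinity) weights, this gives
  gamma(k) - sum_i phi_i gamma(k-i) = c_k,
  c_k = sigma^2 * sum_{j=k..q} theta_j psi_{j-k}   (c_k = 0 for k > q),
using gamma(-m) = gamma(m).
Pure AR (q = 0): c_0 = sigma^2 = 4, c_k = 0 for k >= 1.
Equations for k = 0 and k = 1 (AR order 1):
  gamma(0) = phi_1 gamma(1) + c_0
  gamma(1) = phi_1 gamma(0) + c_1
Substituting the second into the first: gamma(0) (1 - phi_1^2) = c_0 + phi_1 c_1, so
  gamma(0) = c_0 / (1 - phi_1^2) = 4 / (1 - (0.849)^2) = 4 / 0.279199 = 14.326699.
  gamma(1) = phi_1 gamma(0) = (0.849)(14.326699) = 12.163367.
Therefore gamma(1) = 12.1634 (to 4 decimal places).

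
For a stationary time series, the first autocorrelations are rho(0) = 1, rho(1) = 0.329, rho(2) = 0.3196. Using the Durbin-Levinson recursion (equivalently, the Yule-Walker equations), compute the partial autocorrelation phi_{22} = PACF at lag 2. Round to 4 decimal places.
\phi_{22} = 0.2370

The PACF at lag k is phi_{kk}, the last component of the solution
to the Yule-Walker system G_k phi = r_k where
  (G_k)_{ij} = rho(|i - j|), (r_k)_i = rho(i), i,j = 1..k.
Equivalently, Durbin-Levinson gives phi_{kk} iteratively:
  phi_{11} = rho(1)
  phi_{kk} = [rho(k) - sum_{j=1..k-1} phi_{k-1,j} rho(k-j)]
            / [1 - sum_{j=1..k-1} phi_{k-1,j} rho(j)],
  phi_{k,j} = phi_{k-1,j} - phi_{kk} phi_{k-1,k-j},  j = 1..k-1.
Step k = 1:
  phi_11 = rho(1) = 0.329.
Step k = 2:
  phi_22 = [rho(2) - phi_11 rho(1)] / [1 - phi_11 rho(1)] = [0.3196 - (0.329)(0.329)] / [1 - (0.329)(0.329)]
         = 0.211359 / 0.891759 = 0.237.
Therefore phi_{22} = 0.2370.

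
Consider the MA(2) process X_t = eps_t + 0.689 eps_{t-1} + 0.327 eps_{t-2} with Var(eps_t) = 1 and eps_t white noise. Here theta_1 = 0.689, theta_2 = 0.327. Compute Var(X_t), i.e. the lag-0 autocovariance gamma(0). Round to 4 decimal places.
\gamma(0) = 1.5817

For an MA(q) process X_t = eps_t + sum_i theta_i eps_{t-i} with
Var(eps_t) = sigma^2, the variance is
  gamma(0) = sigma^2 * (1 + sum_i theta_i^2).
  sum_i theta_i^2 = (0.689)^2 + (0.327)^2 = 0.474721 + 0.106929 = 0.58165.
  gamma(0) = 1 * (1 + 0.58165) = 1 * 1.58165 = 1.58165, which rounds to 1.5817.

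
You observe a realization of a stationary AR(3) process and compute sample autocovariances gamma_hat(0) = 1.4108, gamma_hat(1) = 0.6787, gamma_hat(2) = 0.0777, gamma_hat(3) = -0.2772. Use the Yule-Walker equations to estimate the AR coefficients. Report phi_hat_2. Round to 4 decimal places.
\hat\phi_{2} = -0.1331

The Yule-Walker equations for an AR(p) process read, in matrix form,
  Gamma_p phi = r_p,   with   (Gamma_p)_{ij} = gamma(|i - j|),
                       (r_p)_i = gamma(i),   i,j = 1..p.
Substitute the sample gammas (Toeplitz matrix and right-hand side of size 3):
  Gamma_p = [[1.4108, 0.6787, 0.0777], [0.6787, 1.4108, 0.6787], [0.0777, 0.6787, 1.4108]]
  r_p     = [0.6787, 0.0777, -0.2772]
Written out (R1..R3):
  (R1) 1.4108 phi_1 + 0.6787 phi_2 + 0.0777 phi_3 = 0.6787
  (R2) 0.6787 phi_1 + 1.4108 phi_2 + 0.6787 phi_3 = 0.0777
  (R3) 0.0777 phi_1 + 0.6787 phi_2 + 1.4108 phi_3 = -0.2772
Gaussian elimination:
  R2 <- R2 - (0.6787/1.4108) R1 = R2 - (0.481075) R1:  1.084295 phi_2 + 0.641321 phi_3 = -0.248805
  R3 <- R3 - (0.0777/1.4108) R1 = R3 - (0.055075) R1:  0.641321 phi_2 + 1.406521 phi_3 = -0.314579
  R3 <- R3 - (0.641321/1.084295) R2 = R3 - (0.591463) R2:  1.027203 phi_3 = -0.16742
Back-substitution:
  phi_hat_3 = -0.16742 / 1.027203 = -0.162987
  phi_hat_2 = (-0.248805 - (0.641321)(-0.162987)) / 1.084295 = -0.133062
  phi_hat_1 = (0.6787 - (0.6787)(-0.133062) - (0.0777)(-0.162987)) / 1.4108 = 0.554064
So phi_hat = [0.5541, -0.1331, -0.1630].
Therefore phi_hat_2 = -0.1331.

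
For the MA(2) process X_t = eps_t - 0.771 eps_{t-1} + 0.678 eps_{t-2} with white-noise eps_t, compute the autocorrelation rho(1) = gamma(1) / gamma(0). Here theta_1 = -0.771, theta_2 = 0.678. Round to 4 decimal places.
\rho(1) = -0.6298

For an MA(q) process with theta_0 = 1, the autocovariance is
  gamma(k) = sigma^2 * sum_{i=0..q-k} theta_i * theta_{i+k},
and rho(k) = gamma(k) / gamma(0). Sigma^2 cancels.
  numerator   = (1)*(-0.771) + (-0.771)*(0.678) = -1.293738.
  denominator = (1)^2 + (-0.771)^2 + (0.678)^2 = 2.054125.
  rho(1) = -1.293738 / 2.054125 = -0.6298.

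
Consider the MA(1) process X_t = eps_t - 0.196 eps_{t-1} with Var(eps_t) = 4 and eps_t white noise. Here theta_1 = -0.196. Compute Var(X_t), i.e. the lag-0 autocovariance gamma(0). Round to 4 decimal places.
\gamma(0) = 4.1537

For an MA(q) process X_t = eps_t + sum_i theta_i eps_{t-i} with
Var(eps_t) = sigma^2, the variance is
  gamma(0) = sigma^2 * (1 + sum_i theta_i^2).
  sum_i theta_i^2 = (-0.196)^2 = 0.038416.
  gamma(0) = 4 * (1 + 0.038416) = 4 * 1.038416 = 4.153664, which rounds to 4.1537.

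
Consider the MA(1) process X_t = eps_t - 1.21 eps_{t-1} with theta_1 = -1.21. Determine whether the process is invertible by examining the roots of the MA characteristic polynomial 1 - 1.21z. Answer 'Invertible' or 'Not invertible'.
\text{Not invertible}

The MA(q) characteristic polynomial is P(z) = 1 - 1.21z.
Invertibility requires all roots to lie outside the unit circle, i.e. |z| > 1 for every root.
This is linear in z: 1 + (-1.21) z = 0  =>  z = -1/(-1.21) = 0.826446,  |z| = 0.826446.
Moduli of all roots: 0.8264.
All moduli strictly greater than 1? No.
Verdict: Not invertible.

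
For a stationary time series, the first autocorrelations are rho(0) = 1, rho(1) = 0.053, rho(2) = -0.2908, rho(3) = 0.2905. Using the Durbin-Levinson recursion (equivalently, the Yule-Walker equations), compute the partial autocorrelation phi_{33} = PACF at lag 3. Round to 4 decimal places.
\phi_{33} = 0.3580

The PACF at lag k is phi_{kk}, the last component of the solution
to the Yule-Walker system G_k phi = r_k where
  (G_k)_{ij} = rho(|i - j|), (r_k)_i = rho(i), i,j = 1..k.
Equivalently, Durbin-Levinson gives phi_{kk} iteratively:
  phi_{11} = rho(1)
  phi_{kk} = [rho(k) - sum_{j=1..k-1} phi_{k-1,j} rho(k-j)]
            / [1 - sum_{j=1..k-1} phi_{k-1,j} rho(j)],
  phi_{k,j} = phi_{k-1,j} - phi_{kk} phi_{k-1,k-j},  j = 1..k-1.
Step k = 1:
  phi_11 = rho(1) = 0.053.
Step k = 2:
  phi_22 = [rho(2) - phi_11 rho(1)] / [1 - phi_11 rho(1)] = [-0.2908 - (0.053)(0.053)] / [1 - (0.053)(0.053)]
         = -0.293609 / 0.997191 = -0.294436.
  Update: phi_21 = phi_11 - phi_22 phi_11 = 0.053 - (-0.294436)(0.053) = 0.068605.
Step k = 3:
  phi_33 = [rho(3) - phi_21 rho(2) - phi_22 rho(1)] / [1 - phi_21 rho(1) - phi_22 rho(2)]
    numerator   = 0.2905 - (0.068605)(-0.2908) - (-0.294436)(0.053) = 0.32605548
    denominator = 1 - (0.068605)(0.053) - (-0.294436)(-0.2908) = 0.91074192
  phi_33 = 0.32605548 / 0.91074192 = 0.358.
Therefore phi_{33} = 0.3580.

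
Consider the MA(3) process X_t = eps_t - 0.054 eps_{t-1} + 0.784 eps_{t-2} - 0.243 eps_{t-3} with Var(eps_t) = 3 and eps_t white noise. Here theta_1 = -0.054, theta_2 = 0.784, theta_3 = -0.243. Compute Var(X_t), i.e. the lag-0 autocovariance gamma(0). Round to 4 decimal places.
\gamma(0) = 5.0299

For an MA(q) process X_t = eps_t + sum_i theta_i eps_{t-i} with
Var(eps_t) = sigma^2, the variance is
  gamma(0) = sigma^2 * (1 + sum_i theta_i^2).
  sum_i theta_i^2 = (-0.054)^2 + (0.784)^2 + (-0.243)^2 = 0.002916 + 0.614656 + 0.059049 = 0.676621.
  gamma(0) = 3 * (1 + 0.676621) = 3 * 1.676621 = 5.029863, which rounds to 5.0299.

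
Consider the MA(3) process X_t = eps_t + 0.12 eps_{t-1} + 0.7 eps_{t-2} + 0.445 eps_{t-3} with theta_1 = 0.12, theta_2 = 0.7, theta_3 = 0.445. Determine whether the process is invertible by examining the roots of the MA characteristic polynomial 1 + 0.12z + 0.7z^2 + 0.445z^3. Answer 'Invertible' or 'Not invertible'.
\text{Invertible}

The MA(q) characteristic polynomial is P(z) = 1 + 0.12z + 0.7z^2 + 0.445z^3.
Invertibility requires all roots to lie outside the unit circle, i.e. |z| > 1 for every root.
Degree 3: look for a simple real root z0 first, then factor out (1 - z/z0) and solve the remaining quadratic.
Testing z0 = -2: P(-2) = 1 + (0.12)(-2) + (0.7)(-2)^2 + (0.445)(-2)^3
  = 1 + (-0.24) + (2.8) + (-3.56) = 0.  So z_0 = -2 is a root, |z_0| = 2.
Divide out the factor (1 + 0.5 z) = (1 - z/z0) (since 1/z0 = -0.5):
  P(z) = (1 + 0.5 z)(1 + (-0.38) z + (0.89) z^2)
  [check: z-coef -0.38 - (-0.5) = 0.12; z^2-coef 0.89 - (-0.5)(-0.38) = 0.7; z^3-coef -(-0.5)(0.89) = 0.445.]
Remaining roots from the quadratic factor 1 + (-0.38) z + (0.89) z^2:
  Set 1 + (-0.38) z + (0.89) z^2 = 0, i.e. a z^2 + b z + c = 0 with a = 0.89, b = -0.38, c = 1.
  Discriminant D = b^2 - 4ac = (-0.38)^2 - 4*(0.89)*1 = 0.1444 - (3.56) = -3.4156.
  D < 0, so the roots are the complex-conjugate pair z = (-b +/- i sqrt(-D)) / (2a) = 0.2135 +/- 1.0383i.
  For a conjugate pair |z|^2 = z * conj(z) = (product of roots) = c/a = 1/(0.89) = 1.123596, so |z| = sqrt(1.123596) = 1.06 for both roots.
Moduli of all roots: 2.0000, 1.0600, 1.0600.
All moduli strictly greater than 1? Yes.
Verdict: Invertible.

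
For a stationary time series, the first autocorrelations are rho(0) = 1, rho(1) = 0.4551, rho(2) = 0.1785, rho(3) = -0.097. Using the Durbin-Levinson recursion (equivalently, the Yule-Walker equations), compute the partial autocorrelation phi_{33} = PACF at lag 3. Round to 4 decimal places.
\phi_{33} = -0.2080

The PACF at lag k is phi_{kk}, the last component of the solution
to the Yule-Walker system G_k phi = r_k where
  (G_k)_{ij} = rho(|i - j|), (r_k)_i = rho(i), i,j = 1..k.
Equivalently, Durbin-Levinson gives phi_{kk} iteratively:
  phi_{11} = rho(1)
  phi_{kk} = [rho(k) - sum_{j=1..k-1} phi_{k-1,j} rho(k-j)]
            / [1 - sum_{j=1..k-1} phi_{k-1,j} rho(j)],
  phi_{k,j} = phi_{k-1,j} - phi_{kk} phi_{k-1,k-j},  j = 1..k-1.
Step k = 1:
  phi_11 = rho(1) = 0.4551.
Step k = 2:
  phi_22 = [rho(2) - phi_11 rho(1)] / [1 - phi_11 rho(1)] = [0.1785 - (0.4551)(0.4551)] / [1 - (0.4551)(0.4551)]
         = -0.02861601 / 0.79288399 = -0.036091.
  Update: phi_21 = phi_11 - phi_22 phi_11 = 0.4551 - (-0.036091)(0.4551) = 0.471525.
Step k = 3:
  phi_33 = [rho(3) - phi_21 rho(2) - phi_22 rho(1)] / [1 - phi_21 rho(1) - phi_22 rho(2)]
    numerator   = -0.097 - (0.471525)(0.1785) - (-0.036091)(0.4551) = -0.16474218
    denominator = 1 - (0.471525)(0.4551) - (-0.036091)(0.1785) = 0.79185121
  phi_33 = -0.16474218 / 0.79185121 = -0.208.
Therefore phi_{33} = -0.2080.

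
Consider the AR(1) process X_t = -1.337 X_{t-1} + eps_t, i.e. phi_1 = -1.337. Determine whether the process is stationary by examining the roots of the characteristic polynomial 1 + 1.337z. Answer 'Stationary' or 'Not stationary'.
\text{Not stationary}

The AR(p) characteristic polynomial is P(z) = 1 + 1.337z.
Stationarity requires all roots to lie outside the unit circle, i.e. |z| > 1 for every root.
This is linear in z: 1 + (1.337) z = 0  =>  z = -1/(1.337) = -0.747943,  |z| = 0.747943.
Moduli of all roots: 0.7479.
All moduli strictly greater than 1? No.
Verdict: Not stationary.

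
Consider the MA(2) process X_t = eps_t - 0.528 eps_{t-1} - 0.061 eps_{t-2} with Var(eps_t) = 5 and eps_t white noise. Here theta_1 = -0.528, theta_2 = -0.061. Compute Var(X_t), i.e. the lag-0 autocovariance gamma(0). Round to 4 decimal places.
\gamma(0) = 6.4125

For an MA(q) process X_t = eps_t + sum_i theta_i eps_{t-i} with
Var(eps_t) = sigma^2, the variance is
  gamma(0) = sigma^2 * (1 + sum_i theta_i^2).
  sum_i theta_i^2 = (-0.528)^2 + (-0.061)^2 = 0.278784 + 0.003721 = 0.282505.
  gamma(0) = 5 * (1 + 0.282505) = 5 * 1.282505 = 6.412525, which rounds to 6.4125.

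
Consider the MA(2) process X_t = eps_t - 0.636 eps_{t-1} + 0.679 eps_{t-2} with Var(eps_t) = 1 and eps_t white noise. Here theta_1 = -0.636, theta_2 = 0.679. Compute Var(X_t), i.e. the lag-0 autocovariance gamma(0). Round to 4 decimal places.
\gamma(0) = 1.8655

For an MA(q) process X_t = eps_t + sum_i theta_i eps_{t-i} with
Var(eps_t) = sigma^2, the variance is
  gamma(0) = sigma^2 * (1 + sum_i theta_i^2).
  sum_i theta_i^2 = (-0.636)^2 + (0.679)^2 = 0.404496 + 0.461041 = 0.865537.
  gamma(0) = 1 * (1 + 0.865537) = 1 * 1.865537 = 1.865537, which rounds to 1.8655.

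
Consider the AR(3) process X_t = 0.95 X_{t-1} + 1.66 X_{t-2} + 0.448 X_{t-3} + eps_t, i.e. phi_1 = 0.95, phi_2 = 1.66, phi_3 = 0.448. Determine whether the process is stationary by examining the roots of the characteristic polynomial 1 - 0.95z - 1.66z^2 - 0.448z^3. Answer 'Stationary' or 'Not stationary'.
\text{Not stationary}

The AR(p) characteristic polynomial is P(z) = 1 - 0.95z - 1.66z^2 - 0.448z^3.
Stationarity requires all roots to lie outside the unit circle, i.e. |z| > 1 for every root.
Degree 3: look for a simple real root z0 first, then factor out (1 - z/z0) and solve the remaining quadratic.
Testing z0 = -2.5: P(-2.5) = 1 + (-0.95)(-2.5) + (-1.66)(-2.5)^2 + (-0.448)(-2.5)^3
  = 1 + (2.375) + (-10.375) + (7) = 0.  So z_0 = -2.5 is a root, |z_0| = 2.5.
Divide out the factor (1 + 0.4 z) = (1 - z/z0) (since 1/z0 = -0.4):
  P(z) = (1 + 0.4 z)(1 + (-1.35) z + (-1.12) z^2)
  [check: z-coef -1.35 - (-0.4) = -0.95; z^2-coef -1.12 - (-0.4)(-1.35) = -1.66; z^3-coef -(-0.4)(-1.12) = -0.448.]
Remaining roots from the quadratic factor 1 + (-1.35) z + (-1.12) z^2:
  Set 1 + (-1.35) z + (-1.12) z^2 = 0, i.e. a z^2 + b z + c = 0 with a = -1.12, b = -1.35, c = 1.
  Discriminant D = b^2 - 4ac = (-1.35)^2 - 4*(-1.12)*1 = 1.8225 - (-4.48) = 6.3025.
  D >= 0, so the roots are real: z = (-b +/- sqrt(D)) / (2a) = (1.35 +/- 2.510478) / (-2.24).
    z_1 = (1.35 + 2.510478) / (-2.24) = -1.7234,   |z_1| = 1.7234.
    z_2 = (1.35 - 2.510478) / (-2.24) = 0.5181,   |z_2| = 0.5181.
Moduli of all roots: 2.5000, 1.7234, 0.5181.
All moduli strictly greater than 1? No.
Verdict: Not stationary.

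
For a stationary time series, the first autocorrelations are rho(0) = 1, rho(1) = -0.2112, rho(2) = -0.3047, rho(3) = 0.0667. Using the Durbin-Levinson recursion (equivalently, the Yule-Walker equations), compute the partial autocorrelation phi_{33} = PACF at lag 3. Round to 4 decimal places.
\phi_{33} = -0.1189

The PACF at lag k is phi_{kk}, the last component of the solution
to the Yule-Walker system G_k phi = r_k where
  (G_k)_{ij} = rho(|i - j|), (r_k)_i = rho(i), i,j = 1..k.
Equivalently, Durbin-Levinson gives phi_{kk} iteratively:
  phi_{11} = rho(1)
  phi_{kk} = [rho(k) - sum_{j=1..k-1} phi_{k-1,j} rho(k-j)]
            / [1 - sum_{j=1..k-1} phi_{k-1,j} rho(j)],
  phi_{k,j} = phi_{k-1,j} - phi_{kk} phi_{k-1,k-j},  j = 1..k-1.
Step k = 1:
  phi_11 = rho(1) = -0.2112.
Step k = 2:
  phi_22 = [rho(2) - phi_11 rho(1)] / [1 - phi_11 rho(1)] = [-0.3047 - (-0.2112)(-0.2112)] / [1 - (-0.2112)(-0.2112)]
         = -0.34930544 / 0.95539456 = -0.365614.
  Update: phi_21 = phi_11 - phi_22 phi_11 = -0.2112 - (-0.365614)(-0.2112) = -0.288418.
Step k = 3:
  phi_33 = [rho(3) - phi_21 rho(2) - phi_22 rho(1)] / [1 - phi_21 rho(1) - phi_22 rho(2)]
    numerator   = 0.0667 - (-0.288418)(-0.3047) - (-0.365614)(-0.2112) = -0.09839849
    denominator = 1 - (-0.288418)(-0.2112) - (-0.365614)(-0.3047) = 0.82768367
  phi_33 = -0.09839849 / 0.82768367 = -0.1189.
Therefore phi_{33} = -0.1189.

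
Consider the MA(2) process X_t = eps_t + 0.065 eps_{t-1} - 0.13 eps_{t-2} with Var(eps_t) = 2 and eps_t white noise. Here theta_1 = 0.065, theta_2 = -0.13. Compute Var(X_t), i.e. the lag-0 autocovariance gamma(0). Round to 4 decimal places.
\gamma(0) = 2.0423

For an MA(q) process X_t = eps_t + sum_i theta_i eps_{t-i} with
Var(eps_t) = sigma^2, the variance is
  gamma(0) = sigma^2 * (1 + sum_i theta_i^2).
  sum_i theta_i^2 = (0.065)^2 + (-0.13)^2 = 0.004225 + 0.0169 = 0.021125.
  gamma(0) = 2 * (1 + 0.021125) = 2 * 1.021125 = 2.04225, which rounds to 2.0423.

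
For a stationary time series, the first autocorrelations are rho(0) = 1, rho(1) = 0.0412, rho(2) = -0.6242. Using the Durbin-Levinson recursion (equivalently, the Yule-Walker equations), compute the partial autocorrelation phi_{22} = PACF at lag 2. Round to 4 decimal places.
\phi_{22} = -0.6270

The PACF at lag k is phi_{kk}, the last component of the solution
to the Yule-Walker system G_k phi = r_k where
  (G_k)_{ij} = rho(|i - j|), (r_k)_i = rho(i), i,j = 1..k.
Equivalently, Durbin-Levinson gives phi_{kk} iteratively:
  phi_{11} = rho(1)
  phi_{kk} = [rho(k) - sum_{j=1..k-1} phi_{k-1,j} rho(k-j)]
            / [1 - sum_{j=1..k-1} phi_{k-1,j} rho(j)],
  phi_{k,j} = phi_{k-1,j} - phi_{kk} phi_{k-1,k-j},  j = 1..k-1.
Step k = 1:
  phi_11 = rho(1) = 0.0412.
Step k = 2:
  phi_22 = [rho(2) - phi_11 rho(1)] / [1 - phi_11 rho(1)] = [-0.6242 - (0.0412)(0.0412)] / [1 - (0.0412)(0.0412)]
         = -0.62589744 / 0.99830256 = -0.627.
Therefore phi_{22} = -0.6270.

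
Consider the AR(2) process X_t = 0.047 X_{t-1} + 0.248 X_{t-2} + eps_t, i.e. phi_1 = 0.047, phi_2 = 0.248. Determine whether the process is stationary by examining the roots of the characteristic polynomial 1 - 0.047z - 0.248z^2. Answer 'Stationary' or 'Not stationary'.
\text{Stationary}

The AR(p) characteristic polynomial is P(z) = 1 - 0.047z - 0.248z^2.
Stationarity requires all roots to lie outside the unit circle, i.e. |z| > 1 for every root.
Set 1 + (-0.047) z + (-0.248) z^2 = 0, i.e. a z^2 + b z + c = 0 with a = -0.248, b = -0.047, c = 1.
Discriminant D = b^2 - 4ac = (-0.047)^2 - 4*(-0.248)*1 = 0.002209 - (-0.992) = 0.994209.
D >= 0, so the roots are real: z = (-b +/- sqrt(D)) / (2a) = (0.047 +/- 0.9971) / (-0.496).
  z_1 = (0.047 + 0.9971) / (-0.496) = -2.105,   |z_1| = 2.105.
  z_2 = (0.047 - 0.9971) / (-0.496) = 1.9155,   |z_2| = 1.9155.
Moduli of all roots: 2.1050, 1.9155.
All moduli strictly greater than 1? Yes.
Verdict: Stationary.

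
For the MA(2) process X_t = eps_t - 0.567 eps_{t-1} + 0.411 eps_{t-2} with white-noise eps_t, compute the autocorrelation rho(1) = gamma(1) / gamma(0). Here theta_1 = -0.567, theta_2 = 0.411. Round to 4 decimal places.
\rho(1) = -0.5368

For an MA(q) process with theta_0 = 1, the autocovariance is
  gamma(k) = sigma^2 * sum_{i=0..q-k} theta_i * theta_{i+k},
and rho(k) = gamma(k) / gamma(0). Sigma^2 cancels.
  numerator   = (1)*(-0.567) + (-0.567)*(0.411) = -0.800037.
  denominator = (1)^2 + (-0.567)^2 + (0.411)^2 = 1.49041.
  rho(1) = -0.800037 / 1.49041 = -0.5368.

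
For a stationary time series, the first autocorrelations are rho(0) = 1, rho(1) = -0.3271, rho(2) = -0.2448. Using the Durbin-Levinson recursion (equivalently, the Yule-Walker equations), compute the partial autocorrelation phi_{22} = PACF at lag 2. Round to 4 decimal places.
\phi_{22} = -0.3939

The PACF at lag k is phi_{kk}, the last component of the solution
to the Yule-Walker system G_k phi = r_k where
  (G_k)_{ij} = rho(|i - j|), (r_k)_i = rho(i), i,j = 1..k.
Equivalently, Durbin-Levinson gives phi_{kk} iteratively:
  phi_{11} = rho(1)
  phi_{kk} = [rho(k) - sum_{j=1..k-1} phi_{k-1,j} rho(k-j)]
            / [1 - sum_{j=1..k-1} phi_{k-1,j} rho(j)],
  phi_{k,j} = phi_{k-1,j} - phi_{kk} phi_{k-1,k-j},  j = 1..k-1.
Step k = 1:
  phi_11 = rho(1) = -0.3271.
Step k = 2:
  phi_22 = [rho(2) - phi_11 rho(1)] / [1 - phi_11 rho(1)] = [-0.2448 - (-0.3271)(-0.3271)] / [1 - (-0.3271)(-0.3271)]
         = -0.35179441 / 0.89300559 = -0.3939.
Therefore phi_{22} = -0.3939.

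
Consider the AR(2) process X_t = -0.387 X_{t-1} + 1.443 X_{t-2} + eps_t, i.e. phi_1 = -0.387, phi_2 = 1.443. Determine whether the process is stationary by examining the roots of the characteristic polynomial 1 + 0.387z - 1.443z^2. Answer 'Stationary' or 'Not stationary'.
\text{Not stationary}

The AR(p) characteristic polynomial is P(z) = 1 + 0.387z - 1.443z^2.
Stationarity requires all roots to lie outside the unit circle, i.e. |z| > 1 for every root.
Set 1 + (0.387) z + (-1.443) z^2 = 0, i.e. a z^2 + b z + c = 0 with a = -1.443, b = 0.387, c = 1.
Discriminant D = b^2 - 4ac = (0.387)^2 - 4*(-1.443)*1 = 0.149769 - (-5.772) = 5.921769.
D >= 0, so the roots are real: z = (-b +/- sqrt(D)) / (2a) = (-0.387 +/- 2.433469) / (-2.886).
  z_1 = (-0.387 + 2.433469) / (-2.886) = -0.7091,   |z_1| = 0.7091.
  z_2 = (-0.387 - 2.433469) / (-2.886) = 0.9773,   |z_2| = 0.9773.
Moduli of all roots: 0.7091, 0.9773.
All moduli strictly greater than 1? No.
Verdict: Not stationary.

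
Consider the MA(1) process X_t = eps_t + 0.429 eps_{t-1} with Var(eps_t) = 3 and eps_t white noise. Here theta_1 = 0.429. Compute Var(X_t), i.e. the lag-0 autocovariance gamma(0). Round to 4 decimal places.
\gamma(0) = 3.5521

For an MA(q) process X_t = eps_t + sum_i theta_i eps_{t-i} with
Var(eps_t) = sigma^2, the variance is
  gamma(0) = sigma^2 * (1 + sum_i theta_i^2).
  sum_i theta_i^2 = (0.429)^2 = 0.184041.
  gamma(0) = 3 * (1 + 0.184041) = 3 * 1.184041 = 3.552123, which rounds to 3.5521.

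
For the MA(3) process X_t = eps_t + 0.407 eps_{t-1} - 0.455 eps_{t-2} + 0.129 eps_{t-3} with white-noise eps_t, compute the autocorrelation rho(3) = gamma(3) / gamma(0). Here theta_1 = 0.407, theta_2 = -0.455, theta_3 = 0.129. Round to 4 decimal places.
\rho(3) = 0.0929

For an MA(q) process with theta_0 = 1, the autocovariance is
  gamma(k) = sigma^2 * sum_{i=0..q-k} theta_i * theta_{i+k},
and rho(k) = gamma(k) / gamma(0). Sigma^2 cancels.
  numerator   = (1)*(0.129) = 0.129.
  denominator = (1)^2 + (0.407)^2 + (-0.455)^2 + (0.129)^2 = 1.389315.
  rho(3) = 0.129 / 1.389315 = 0.0929.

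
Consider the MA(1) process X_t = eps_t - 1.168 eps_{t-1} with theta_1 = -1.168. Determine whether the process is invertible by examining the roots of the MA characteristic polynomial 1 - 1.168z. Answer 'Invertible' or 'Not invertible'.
\text{Not invertible}

The MA(q) characteristic polynomial is P(z) = 1 - 1.168z.
Invertibility requires all roots to lie outside the unit circle, i.e. |z| > 1 for every root.
This is linear in z: 1 + (-1.168) z = 0  =>  z = -1/(-1.168) = 0.856164,  |z| = 0.856164.
Moduli of all roots: 0.8562.
All moduli strictly greater than 1? No.
Verdict: Not invertible.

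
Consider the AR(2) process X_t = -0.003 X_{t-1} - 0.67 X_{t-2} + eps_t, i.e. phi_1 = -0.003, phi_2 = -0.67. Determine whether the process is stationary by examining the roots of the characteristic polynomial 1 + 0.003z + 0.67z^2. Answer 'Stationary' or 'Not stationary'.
\text{Stationary}

The AR(p) characteristic polynomial is P(z) = 1 + 0.003z + 0.67z^2.
Stationarity requires all roots to lie outside the unit circle, i.e. |z| > 1 for every root.
Set 1 + (0.003) z + (0.67) z^2 = 0, i.e. a z^2 + b z + c = 0 with a = 0.67, b = 0.003, c = 1.
Discriminant D = b^2 - 4ac = (0.003)^2 - 4*(0.67)*1 = 0.000009 - (2.68) = -2.679991.
D < 0, so the roots are the complex-conjugate pair z = (-b +/- i sqrt(-D)) / (2a) = -0.0022 +/- 1.2217i.
For a conjugate pair |z|^2 = z * conj(z) = (product of roots) = c/a = 1/(0.67) = 1.492537, so |z| = sqrt(1.492537) = 1.2217 for both roots.
Moduli of all roots: 1.2217, 1.2217.
All moduli strictly greater than 1? Yes.
Verdict: Stationary.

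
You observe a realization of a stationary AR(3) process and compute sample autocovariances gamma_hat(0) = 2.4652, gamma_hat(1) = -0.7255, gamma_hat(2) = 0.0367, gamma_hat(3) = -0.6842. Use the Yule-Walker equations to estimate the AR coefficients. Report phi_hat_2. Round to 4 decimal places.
\hat\phi_{2} = -0.1820

The Yule-Walker equations for an AR(p) process read, in matrix form,
  Gamma_p phi = r_p,   with   (Gamma_p)_{ij} = gamma(|i - j|),
                       (r_p)_i = gamma(i),   i,j = 1..p.
Substitute the sample gammas (Toeplitz matrix and right-hand side of size 3):
  Gamma_p = [[2.4652, -0.7255, 0.0367], [-0.7255, 2.4652, -0.7255], [0.0367, -0.7255, 2.4652]]
  r_p     = [-0.7255, 0.0367, -0.6842]
Written out (R1..R3):
  (R1) 2.4652 phi_1 - 0.7255 phi_2 + 0.0367 phi_3 = -0.7255
  (R2) -0.7255 phi_1 + 2.4652 phi_2 - 0.7255 phi_3 = 0.0367
  (R3) 0.0367 phi_1 - 0.7255 phi_2 + 2.4652 phi_3 = -0.6842
Gaussian elimination:
  R2 <- R2 - (-0.7255/2.4652) R1 = R2 - (-0.294297) R1:  2.251688 phi_2 - 0.714699 phi_3 = -0.176812
  R3 <- R3 - (0.0367/2.4652) R1 = R3 - (0.014887) R1:  -0.714699 phi_2 + 2.464654 phi_3 = -0.673399
  R3 <- R3 - (-0.714699/2.251688) R2 = R3 - (-0.317406) R2:  2.237804 phi_3 = -0.729521
Back-substitution:
  phi_hat_3 = -0.729521 / 2.237804 = -0.325998
  phi_hat_2 = (-0.176812 - (-0.714699)(-0.325998)) / 2.251688 = -0.181998
  phi_hat_1 = (-0.7255 - (-0.7255)(-0.181998) - (0.0367)(-0.325998)) / 2.4652 = -0.343005
So phi_hat = [-0.3430, -0.1820, -0.3260].
Therefore phi_hat_2 = -0.1820.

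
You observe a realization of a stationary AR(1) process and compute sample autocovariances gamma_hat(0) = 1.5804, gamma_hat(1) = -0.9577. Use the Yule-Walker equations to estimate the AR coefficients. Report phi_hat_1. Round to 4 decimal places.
\hat\phi_{1} = -0.6060

The Yule-Walker equations for an AR(p) process read, in matrix form,
  Gamma_p phi = r_p,   with   (Gamma_p)_{ij} = gamma(|i - j|),
                       (r_p)_i = gamma(i),   i,j = 1..p.
Substitute the sample gammas (Toeplitz matrix and right-hand side of size 1):
  Gamma_p = [[1.5804]]
  r_p     = [-0.9577]
With p = 1 this is the single equation gamma(0) phi_1 = gamma(1):
  phi_hat_1 = gamma(1) / gamma(0) = -0.9577 / 1.5804 = -0.6060.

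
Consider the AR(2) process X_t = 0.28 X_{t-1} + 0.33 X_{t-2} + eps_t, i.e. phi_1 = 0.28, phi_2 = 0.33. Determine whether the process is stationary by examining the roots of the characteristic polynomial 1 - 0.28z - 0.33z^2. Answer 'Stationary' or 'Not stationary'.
\text{Stationary}

The AR(p) characteristic polynomial is P(z) = 1 - 0.28z - 0.33z^2.
Stationarity requires all roots to lie outside the unit circle, i.e. |z| > 1 for every root.
Set 1 + (-0.28) z + (-0.33) z^2 = 0, i.e. a z^2 + b z + c = 0 with a = -0.33, b = -0.28, c = 1.
Discriminant D = b^2 - 4ac = (-0.28)^2 - 4*(-0.33)*1 = 0.0784 - (-1.32) = 1.3984.
D >= 0, so the roots are real: z = (-b +/- sqrt(D)) / (2a) = (0.28 +/- 1.18254) / (-0.66).
  z_1 = (0.28 + 1.18254) / (-0.66) = -2.216,   |z_1| = 2.216.
  z_2 = (0.28 - 1.18254) / (-0.66) = 1.3675,   |z_2| = 1.3675.
Moduli of all roots: 2.2160, 1.3675.
All moduli strictly greater than 1? Yes.
Verdict: Stationary.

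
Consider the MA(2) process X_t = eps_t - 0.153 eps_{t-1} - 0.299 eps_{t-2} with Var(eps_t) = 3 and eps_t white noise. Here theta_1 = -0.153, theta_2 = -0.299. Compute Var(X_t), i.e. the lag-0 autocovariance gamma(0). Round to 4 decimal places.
\gamma(0) = 3.3384

For an MA(q) process X_t = eps_t + sum_i theta_i eps_{t-i} with
Var(eps_t) = sigma^2, the variance is
  gamma(0) = sigma^2 * (1 + sum_i theta_i^2).
  sum_i theta_i^2 = (-0.153)^2 + (-0.299)^2 = 0.023409 + 0.089401 = 0.11281.
  gamma(0) = 3 * (1 + 0.11281) = 3 * 1.11281 = 3.33843, which rounds to 3.3384.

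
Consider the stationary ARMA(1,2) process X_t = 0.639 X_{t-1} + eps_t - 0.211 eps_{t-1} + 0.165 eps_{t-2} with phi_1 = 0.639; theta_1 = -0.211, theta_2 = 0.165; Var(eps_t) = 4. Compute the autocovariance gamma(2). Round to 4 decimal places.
\gamma(2) = 2.7644

Multiply the model equation by X_{t-k} and take expectations. With theta_0 = psi_0 = 1 and psi_j the MA(infinity) weights, this gives
  gamma(k) - sum_i phi_i gamma(k-i) = c_k,
  c_k = sigma^2 * sum_{j=k..q} theta_j psi_{j-k}   (c_k = 0 for k > q),
using gamma(-m) = gamma(m).
psi-weights needed (psi_j = theta_j + sum_i phi_i psi_{j-i}):
  psi_1 = theta_1 + phi_1 = -0.211 + (0.639) = 0.428
  psi_2 = theta_2 + phi_1 psi_1 = 0.165 + (0.639)(0.428) = 0.438492
Right-hand sides:
  c_0 = sigma^2 (1 + theta_1 psi_1 + theta_2 psi_2) = 4 * (1 + (-0.211)(0.428) + (0.165)(0.438492)) = 4 * 0.982043 = 3.928173
  c_1 = sigma^2 (theta_1 + theta_2 psi_1) = 4 * (-0.211 + (0.165)(0.428)) = -0.56152
  c_2 = sigma^2 theta_2 = 4 * (0.165) = 0.66
Equations for k = 0 and k = 1 (AR order 1):
  gamma(0) = phi_1 gamma(1) + c_0
  gamma(1) = phi_1 gamma(0) + c_1
Substituting the second into the first: gamma(0) (1 - phi_1^2) = c_0 + phi_1 c_1, so
  gamma(0) = (c_0 + phi_1 c_1) / (1 - phi_1^2) = (3.928173 + (0.639)(-0.56152)) / (1 - (0.639)^2) = 3.569361 / 0.591679 = 6.032598.
  gamma(1) = phi_1 gamma(0) + c_1 = (0.639)(6.032598) + (-0.56152) = 3.29331.
For k = 2: gamma(2) = phi_1 gamma(1) + c_2
  = (0.639)(3.29331) + (0.66) = 2.764425.
Therefore gamma(2) = 2.7644 (to 4 decimal places).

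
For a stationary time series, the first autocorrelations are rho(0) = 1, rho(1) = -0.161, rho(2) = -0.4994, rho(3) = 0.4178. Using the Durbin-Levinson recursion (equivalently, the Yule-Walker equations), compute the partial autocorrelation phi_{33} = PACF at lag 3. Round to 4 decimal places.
\phi_{33} = 0.3000

The PACF at lag k is phi_{kk}, the last component of the solution
to the Yule-Walker system G_k phi = r_k where
  (G_k)_{ij} = rho(|i - j|), (r_k)_i = rho(i), i,j = 1..k.
Equivalently, Durbin-Levinson gives phi_{kk} iteratively:
  phi_{11} = rho(1)
  phi_{kk} = [rho(k) - sum_{j=1..k-1} phi_{k-1,j} rho(k-j)]
            / [1 - sum_{j=1..k-1} phi_{k-1,j} rho(j)],
  phi_{k,j} = phi_{k-1,j} - phi_{kk} phi_{k-1,k-j},  j = 1..k-1.
Step k = 1:
  phi_11 = rho(1) = -0.161.
Step k = 2:
  phi_22 = [rho(2) - phi_11 rho(1)] / [1 - phi_11 rho(1)] = [-0.4994 - (-0.161)(-0.161)] / [1 - (-0.161)(-0.161)]
         = -0.525321 / 0.974079 = -0.5393.
  Update: phi_21 = phi_11 - phi_22 phi_11 = -0.161 - (-0.5393)(-0.161) = -0.247827.
Step k = 3:
  phi_33 = [rho(3) - phi_21 rho(2) - phi_22 rho(1)] / [1 - phi_21 rho(1) - phi_22 rho(2)]
    numerator   = 0.4178 - (-0.247827)(-0.4994) - (-0.5393)(-0.161) = 0.2072077
    denominator = 1 - (-0.247827)(-0.161) - (-0.5393)(-0.4994) = 0.69077328
  phi_33 = 0.2072077 / 0.69077328 = 0.3.
Therefore phi_{33} = 0.3000.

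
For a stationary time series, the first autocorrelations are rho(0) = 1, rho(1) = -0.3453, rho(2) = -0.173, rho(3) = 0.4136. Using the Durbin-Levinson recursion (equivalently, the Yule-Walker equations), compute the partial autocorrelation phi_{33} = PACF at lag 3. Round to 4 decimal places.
\phi_{33} = 0.2800

The PACF at lag k is phi_{kk}, the last component of the solution
to the Yule-Walker system G_k phi = r_k where
  (G_k)_{ij} = rho(|i - j|), (r_k)_i = rho(i), i,j = 1..k.
Equivalently, Durbin-Levinson gives phi_{kk} iteratively:
  phi_{11} = rho(1)
  phi_{kk} = [rho(k) - sum_{j=1..k-1} phi_{k-1,j} rho(k-j)]
            / [1 - sum_{j=1..k-1} phi_{k-1,j} rho(j)],
  phi_{k,j} = phi_{k-1,j} - phi_{kk} phi_{k-1,k-j},  j = 1..k-1.
Step k = 1:
  phi_11 = rho(1) = -0.3453.
Step k = 2:
  phi_22 = [rho(2) - phi_11 rho(1)] / [1 - phi_11 rho(1)] = [-0.173 - (-0.3453)(-0.3453)] / [1 - (-0.3453)(-0.3453)]
         = -0.29223209 / 0.88076791 = -0.331792.
  Update: phi_21 = phi_11 - phi_22 phi_11 = -0.3453 - (-0.331792)(-0.3453) = -0.459868.
Step k = 3:
  phi_33 = [rho(3) - phi_21 rho(2) - phi_22 rho(1)] / [1 - phi_21 rho(1) - phi_22 rho(2)]
    numerator   = 0.4136 - (-0.459868)(-0.173) - (-0.331792)(-0.3453) = 0.21947494
    denominator = 1 - (-0.459868)(-0.3453) - (-0.331792)(-0.173) = 0.78380753
  phi_33 = 0.21947494 / 0.78380753 = 0.28.
Therefore phi_{33} = 0.2800.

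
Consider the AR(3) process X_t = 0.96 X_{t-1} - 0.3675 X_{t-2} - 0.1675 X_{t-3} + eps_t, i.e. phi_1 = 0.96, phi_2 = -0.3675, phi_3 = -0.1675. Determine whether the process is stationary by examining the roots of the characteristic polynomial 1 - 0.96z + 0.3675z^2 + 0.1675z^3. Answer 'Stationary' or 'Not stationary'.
\text{Stationary}

The AR(p) characteristic polynomial is P(z) = 1 - 0.96z + 0.3675z^2 + 0.1675z^3.
Stationarity requires all roots to lie outside the unit circle, i.e. |z| > 1 for every root.
Degree 3: look for a simple real root z0 first, then factor out (1 - z/z0) and solve the remaining quadratic.
Testing z0 = -4: P(-4) = 1 + (-0.96)(-4) + (0.3675)(-4)^2 + (0.1675)(-4)^3
  = 1 + (3.84) + (5.88) + (-10.72) = 0.  So z_0 = -4 is a root, |z_0| = 4.
Divide out the factor (1 + 0.25 z) = (1 - z/z0) (since 1/z0 = -0.25):
  P(z) = (1 + 0.25 z)(1 + (-1.21) z + (0.67) z^2)
  [check: z-coef -1.21 - (-0.25) = -0.96; z^2-coef 0.67 - (-0.25)(-1.21) = 0.3675; z^3-coef -(-0.25)(0.67) = 0.1675.]
Remaining roots from the quadratic factor 1 + (-1.21) z + (0.67) z^2:
  Set 1 + (-1.21) z + (0.67) z^2 = 0, i.e. a z^2 + b z + c = 0 with a = 0.67, b = -1.21, c = 1.
  Discriminant D = b^2 - 4ac = (-1.21)^2 - 4*(0.67)*1 = 1.4641 - (2.68) = -1.2159.
  D < 0, so the roots are the complex-conjugate pair z = (-b +/- i sqrt(-D)) / (2a) = 0.903 +/- 0.8229i.
  For a conjugate pair |z|^2 = z * conj(z) = (product of roots) = c/a = 1/(0.67) = 1.492537, so |z| = sqrt(1.492537) = 1.2217 for both roots.
Moduli of all roots: 4.0000, 1.2217, 1.2217.
All moduli strictly greater than 1? Yes.
Verdict: Stationary.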